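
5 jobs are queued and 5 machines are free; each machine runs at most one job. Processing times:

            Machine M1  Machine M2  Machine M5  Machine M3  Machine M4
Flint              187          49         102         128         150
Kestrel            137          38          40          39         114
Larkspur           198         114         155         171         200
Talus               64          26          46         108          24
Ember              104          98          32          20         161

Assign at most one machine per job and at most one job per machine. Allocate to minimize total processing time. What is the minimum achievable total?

Optimal: Flint→Machine M2 (49 min), Kestrel→Machine M5 (40 min), Larkspur→Machine M1 (198 min), Talus→Machine M4 (24 min), Ember→Machine M3 (20 min) — total 49+40+198+24+20 = 331 min.
Min-entry greedy (repeatedly take the single cheapest remaining cell) gives 382 min, worse by 51.
Next-best assignment: Flint→Machine M2, Kestrel→Machine M3, Larkspur→Machine M1, Talus→Machine M4, Ember→Machine M5 = 342 min.

Min total: 331 min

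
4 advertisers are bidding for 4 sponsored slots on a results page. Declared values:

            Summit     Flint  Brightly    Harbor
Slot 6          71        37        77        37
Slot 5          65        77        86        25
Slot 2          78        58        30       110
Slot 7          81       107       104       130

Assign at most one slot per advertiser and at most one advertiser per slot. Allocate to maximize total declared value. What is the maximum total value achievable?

This is a one-to-one assignment (maximum-weight bipartite matching).
Optimal: Summit→Slot 6 ($71), Flint→Slot 7 ($107), Brightly→Slot 5 ($86), Harbor→Slot 2 ($110) — total 71+107+86+110 = $374.
Column-greedy (each slot in turn goes to its best remaining advertiser) gives $345, worse by 29.
Next-best assignment: Summit→Slot 6, Flint→Slot 5, Brightly→Slot 7, Harbor→Slot 2 = $362.

Maximum total: $374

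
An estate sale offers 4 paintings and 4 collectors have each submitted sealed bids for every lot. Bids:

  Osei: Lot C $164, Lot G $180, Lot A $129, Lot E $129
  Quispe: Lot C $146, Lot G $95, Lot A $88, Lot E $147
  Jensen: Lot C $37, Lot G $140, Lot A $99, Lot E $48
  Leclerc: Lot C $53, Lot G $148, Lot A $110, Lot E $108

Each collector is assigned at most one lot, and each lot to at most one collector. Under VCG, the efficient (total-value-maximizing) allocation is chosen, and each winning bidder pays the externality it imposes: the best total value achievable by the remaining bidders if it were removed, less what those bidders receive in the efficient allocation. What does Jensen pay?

Efficient allocation: Osei→Lot C ($164), Quispe→Lot E ($147), Jensen→Lot G ($140), Leclerc→Lot A ($110); total welfare W = $561.
Jensen receives Lot G at value $140, so the others get W − 140 = $421.
Without Jensen: best allocation of the remaining 3 bidders over all 4 lots is Osei→Lot C ($164), Quispe→Lot E ($147), Leclerc→Lot G ($148), total $459.
VCG payment = (others' best without Jensen) − (others' welfare with Jensen) = 459 − 421 = $38.

Jensen pays $38.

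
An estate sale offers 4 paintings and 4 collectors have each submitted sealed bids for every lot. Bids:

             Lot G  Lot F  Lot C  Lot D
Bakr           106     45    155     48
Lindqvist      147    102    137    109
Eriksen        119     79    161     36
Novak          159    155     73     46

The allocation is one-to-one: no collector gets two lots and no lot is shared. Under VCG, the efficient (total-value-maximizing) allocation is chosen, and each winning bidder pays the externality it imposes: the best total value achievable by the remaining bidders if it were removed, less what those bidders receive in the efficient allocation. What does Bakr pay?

Efficient allocation: Bakr→Lot C ($155), Lindqvist→Lot D ($109), Eriksen→Lot G ($119), Novak→Lot F ($155); total welfare W = $538.
Bakr receives Lot C at value $155, so the others get W − 155 = $383.
Without Bakr: best allocation of the remaining 3 bidders over all 4 lots is Lindqvist→Lot G ($147), Eriksen→Lot C ($161), Novak→Lot F ($155), total $463.
VCG payment = (others' best without Bakr) − (others' welfare with Bakr) = 463 − 383 = $80.

Bakr pays $80.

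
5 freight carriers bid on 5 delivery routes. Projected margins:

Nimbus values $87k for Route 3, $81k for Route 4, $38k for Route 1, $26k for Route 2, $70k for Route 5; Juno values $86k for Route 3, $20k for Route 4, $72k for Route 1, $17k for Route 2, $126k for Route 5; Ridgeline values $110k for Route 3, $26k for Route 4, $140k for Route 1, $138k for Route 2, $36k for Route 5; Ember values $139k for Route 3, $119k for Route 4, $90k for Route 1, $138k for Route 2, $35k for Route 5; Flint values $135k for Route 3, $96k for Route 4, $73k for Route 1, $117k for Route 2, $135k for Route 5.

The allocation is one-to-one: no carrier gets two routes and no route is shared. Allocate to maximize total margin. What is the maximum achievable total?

Treat this as an assignment problem: match each carrier to one route.
Optimal: Nimbus→Route 4 ($81k), Juno→Route 5 ($126k), Ridgeline→Route 1 ($140k), Ember→Route 2 ($138k), Flint→Route 3 ($135k) — total 81+126+140+138+135 = $620k.
Next-best assignment: Nimbus→Route 4, Juno→Route 5, Ridgeline→Route 1, Ember→Route 3, Flint→Route 2 = $603k.
No other one-to-one assignment exceeds $620k.

Maximum total: $620k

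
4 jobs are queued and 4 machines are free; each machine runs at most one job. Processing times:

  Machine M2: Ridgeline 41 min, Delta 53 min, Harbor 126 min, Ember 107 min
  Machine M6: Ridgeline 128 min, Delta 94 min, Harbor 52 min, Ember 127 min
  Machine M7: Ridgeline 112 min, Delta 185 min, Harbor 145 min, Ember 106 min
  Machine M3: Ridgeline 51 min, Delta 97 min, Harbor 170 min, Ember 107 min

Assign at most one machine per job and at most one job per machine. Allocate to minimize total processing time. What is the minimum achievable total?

Optimal: Ridgeline→Machine M3 (51 min), Delta→Machine M2 (53 min), Harbor→Machine M6 (52 min), Ember→Machine M7 (106 min) — total 51+53+52+106 = 262 min.
Column-greedy (each machine in turn goes to its cheapest remaining job) gives 296 min, worse by 34.

Minimum total: 262 min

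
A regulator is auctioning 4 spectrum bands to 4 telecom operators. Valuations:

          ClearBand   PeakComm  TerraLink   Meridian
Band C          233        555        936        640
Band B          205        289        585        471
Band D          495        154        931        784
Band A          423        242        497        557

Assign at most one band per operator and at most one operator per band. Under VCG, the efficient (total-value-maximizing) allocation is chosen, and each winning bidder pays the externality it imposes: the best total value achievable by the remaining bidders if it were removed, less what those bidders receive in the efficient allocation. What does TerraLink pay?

Efficient allocation: ClearBand→Band A ($423M), PeakComm→Band B ($289M), TerraLink→Band C ($936M), Meridian→Band D ($784M); total welfare W = $2432M.
TerraLink receives Band C at value $936M, so the others get W − 936 = $1496M.
Without TerraLink: best allocation of the remaining 3 bidders over all 4 bands is ClearBand→Band A ($423M), PeakComm→Band C ($555M), Meridian→Band D ($784M), total $1762M.
VCG payment = (others' best without TerraLink) − (others' welfare with TerraLink) = 1762 − 1496 = $266M.

TerraLink pays $266M.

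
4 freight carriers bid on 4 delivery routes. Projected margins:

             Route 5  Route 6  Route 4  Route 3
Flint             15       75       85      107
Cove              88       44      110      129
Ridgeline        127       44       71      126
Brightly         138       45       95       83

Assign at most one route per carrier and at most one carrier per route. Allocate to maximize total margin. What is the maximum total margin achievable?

Optimal: Flint→Route 6 ($75k), Cove→Route 4 ($110k), Ridgeline→Route 3 ($126k), Brightly→Route 5 ($138k) — total 75+110+126+138 = $449k.
Max-entry greedy (repeatedly take the single best remaining cell) gives $396k, worse by 53.
Swapping Cove↔Flint (Cove→Route 6 $44k, Flint→Route 4 $85k) loses 56.

Max total: $449k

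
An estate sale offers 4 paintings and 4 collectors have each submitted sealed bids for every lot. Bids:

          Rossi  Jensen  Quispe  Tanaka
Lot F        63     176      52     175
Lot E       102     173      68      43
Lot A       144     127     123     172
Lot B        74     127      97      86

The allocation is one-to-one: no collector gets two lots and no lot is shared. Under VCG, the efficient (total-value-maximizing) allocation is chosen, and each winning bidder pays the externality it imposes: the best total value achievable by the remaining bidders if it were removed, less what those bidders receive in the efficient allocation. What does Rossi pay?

Efficient allocation: Rossi→Lot A ($144), Jensen→Lot E ($173), Quispe→Lot B ($97), Tanaka→Lot F ($175); total welfare W = $589.
Rossi receives Lot A at value $144, so the others get W − 144 = $445.
Without Rossi: best allocation of the remaining 3 bidders over all 4 lots is Jensen→Lot E ($173), Quispe→Lot A ($123), Tanaka→Lot F ($175), total $471.
VCG payment = (others' best without Rossi) − (others' welfare with Rossi) = 471 − 445 = $26.

Rossi pays $26.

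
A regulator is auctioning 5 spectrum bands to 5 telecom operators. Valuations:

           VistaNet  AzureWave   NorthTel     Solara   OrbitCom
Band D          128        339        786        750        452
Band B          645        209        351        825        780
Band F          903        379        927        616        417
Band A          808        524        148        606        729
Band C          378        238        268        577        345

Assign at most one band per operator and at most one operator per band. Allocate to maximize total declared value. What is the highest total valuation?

Maximum total: $3570M

Optimal: VistaNet→Band F ($903M), AzureWave→Band A ($524M), NorthTel→Band D ($786M), Solara→Band C ($577M), OrbitCom→Band B ($780M) — total 903+524+786+577+780 = $3570M.
Column-greedy (each band in turn goes to its best remaining operator) gives $3481M, worse by 89.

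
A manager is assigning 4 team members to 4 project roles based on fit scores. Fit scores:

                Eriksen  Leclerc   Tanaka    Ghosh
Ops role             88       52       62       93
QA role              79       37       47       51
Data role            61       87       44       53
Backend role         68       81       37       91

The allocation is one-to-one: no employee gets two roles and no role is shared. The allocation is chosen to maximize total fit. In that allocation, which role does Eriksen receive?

Eriksen receives QA role.

Optimal: Eriksen→QA role (79 pts), Leclerc→Data role (87 pts), Tanaka→Ops role (62 pts), Ghosh→Backend role (91 pts) — total 79+87+62+91 = 319 pts.
Max-entry greedy (repeatedly take the single best remaining cell) gives 296 pts, worse by 23.
Next-best assignment: Eriksen→Ops role, Leclerc→Data role, Tanaka→QA role, Ghosh→Backend role = 313 pts.
Swapping Tanaka↔Eriksen (Tanaka→QA role 47 pts, Eriksen→Ops role 88 pts) loses 6.
Eriksen's own top role is Ops role (88 pts), but forcing Eriksen→Ops role and reassigning the rest optimally gives only 313 pts — worse by 6.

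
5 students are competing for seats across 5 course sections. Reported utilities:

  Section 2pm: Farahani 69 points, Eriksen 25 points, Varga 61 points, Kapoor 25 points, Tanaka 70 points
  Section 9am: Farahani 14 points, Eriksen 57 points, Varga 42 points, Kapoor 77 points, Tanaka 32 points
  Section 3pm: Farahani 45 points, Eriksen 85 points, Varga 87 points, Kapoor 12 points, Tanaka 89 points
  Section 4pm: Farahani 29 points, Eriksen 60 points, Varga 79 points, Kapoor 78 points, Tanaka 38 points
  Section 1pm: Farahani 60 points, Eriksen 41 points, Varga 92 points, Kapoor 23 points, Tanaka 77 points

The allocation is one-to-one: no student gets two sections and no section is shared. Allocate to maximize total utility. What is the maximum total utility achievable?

Max total: 387 points

Optimal: Farahani→Section 2pm (69 points), Eriksen→Section 3pm (85 points), Varga→Section 4pm (79 points), Kapoor→Section 9am (77 points), Tanaka→Section 1pm (77 points) — total 69+85+79+77+77 = 387 points.
Column-greedy (each section in turn goes to its best remaining student) gives 354 points, worse by 33.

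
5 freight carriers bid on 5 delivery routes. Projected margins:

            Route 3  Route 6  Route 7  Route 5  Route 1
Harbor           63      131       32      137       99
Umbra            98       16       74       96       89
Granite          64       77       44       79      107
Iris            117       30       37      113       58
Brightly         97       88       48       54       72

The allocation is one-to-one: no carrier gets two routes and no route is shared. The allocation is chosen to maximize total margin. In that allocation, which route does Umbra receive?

This is a one-to-one assignment (maximum-weight bipartite matching).
Optimal: Harbor→Route 5 ($137k), Umbra→Route 7 ($74k), Granite→Route 1 ($107k), Iris→Route 3 ($117k), Brightly→Route 6 ($88k) — total 137+74+107+117+88 = $523k.
Swapping Brightly↔Harbor (Brightly→Route 5 $54k, Harbor→Route 6 $131k) loses 40.
Every other assignment is strictly worse.
Umbra's own top route is Route 3 ($98k), but forcing Umbra→Route 3 and reassigning the rest optimally gives only $497k — worse by 26.

Umbra receives Route 7.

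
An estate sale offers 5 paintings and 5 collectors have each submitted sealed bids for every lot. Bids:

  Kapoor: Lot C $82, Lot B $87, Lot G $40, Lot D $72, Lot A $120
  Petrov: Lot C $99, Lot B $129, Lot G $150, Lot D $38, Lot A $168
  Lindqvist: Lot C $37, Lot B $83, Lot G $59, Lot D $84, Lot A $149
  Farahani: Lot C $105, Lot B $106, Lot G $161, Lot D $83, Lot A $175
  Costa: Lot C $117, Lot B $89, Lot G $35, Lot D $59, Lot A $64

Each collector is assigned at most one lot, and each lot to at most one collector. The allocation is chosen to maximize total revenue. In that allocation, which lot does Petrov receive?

Petrov receives Lot B.

Optimal: Kapoor→Lot D ($72), Petrov→Lot B ($129), Lindqvist→Lot A ($149), Farahani→Lot G ($161), Costa→Lot C ($117) — total 72+129+149+161+117 = $628.
Row-greedy (each collector in turn takes its best remaining lot) gives $577, worse by 51.
Next-best assignment: Kapoor→Lot B, Petrov→Lot A, Lindqvist→Lot D, Farahani→Lot G, Costa→Lot C = $617.
Checked against all permutations: $628 is optimal.
Petrov's own top lot is Lot A ($168), but forcing Petrov→Lot A and reassigning the rest optimally gives only $617 — worse by 11.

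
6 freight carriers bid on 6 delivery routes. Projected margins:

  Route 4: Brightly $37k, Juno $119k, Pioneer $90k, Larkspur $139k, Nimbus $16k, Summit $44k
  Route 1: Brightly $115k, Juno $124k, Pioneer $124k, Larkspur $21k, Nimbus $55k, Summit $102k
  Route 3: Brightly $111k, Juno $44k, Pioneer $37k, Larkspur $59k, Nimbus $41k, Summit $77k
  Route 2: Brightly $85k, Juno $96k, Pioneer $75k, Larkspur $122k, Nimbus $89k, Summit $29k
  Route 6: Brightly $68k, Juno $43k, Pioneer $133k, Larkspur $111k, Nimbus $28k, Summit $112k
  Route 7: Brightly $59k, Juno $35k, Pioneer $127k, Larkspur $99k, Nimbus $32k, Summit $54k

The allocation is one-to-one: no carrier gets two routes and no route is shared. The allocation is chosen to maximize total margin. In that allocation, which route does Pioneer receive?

Optimal: Brightly→Route 3 ($111k), Juno→Route 1 ($124k), Pioneer→Route 7 ($127k), Larkspur→Route 4 ($139k), Nimbus→Route 2 ($89k), Summit→Route 6 ($112k) — total 111+124+127+139+89+112 = $702k.
Column-greedy (each route in turn goes to its best remaining carrier) gives $650k, worse by 52.
Swapping Summit↔Larkspur (Summit→Route 4 $44k, Larkspur→Route 6 $111k) loses 96.
Pioneer's own top route is Route 6 ($133k), but forcing Pioneer→Route 6 and reassigning the rest optimally gives only $653k — worse by 49.

Pioneer receives Route 7.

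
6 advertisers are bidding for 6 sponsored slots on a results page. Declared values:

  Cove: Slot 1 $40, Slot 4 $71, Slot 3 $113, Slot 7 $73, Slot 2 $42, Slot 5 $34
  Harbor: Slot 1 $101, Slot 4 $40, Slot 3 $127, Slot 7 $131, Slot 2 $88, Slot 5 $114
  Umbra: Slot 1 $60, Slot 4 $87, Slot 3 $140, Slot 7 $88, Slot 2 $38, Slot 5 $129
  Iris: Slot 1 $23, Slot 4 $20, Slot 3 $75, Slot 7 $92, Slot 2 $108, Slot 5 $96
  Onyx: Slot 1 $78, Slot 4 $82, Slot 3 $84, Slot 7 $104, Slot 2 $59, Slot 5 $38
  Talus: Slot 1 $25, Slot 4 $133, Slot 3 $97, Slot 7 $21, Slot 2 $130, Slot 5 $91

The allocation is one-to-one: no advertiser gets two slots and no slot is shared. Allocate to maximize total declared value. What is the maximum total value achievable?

Max total: $692

Optimal: Cove→Slot 3 ($113), Harbor→Slot 7 ($131), Umbra→Slot 5 ($129), Iris→Slot 2 ($108), Onyx→Slot 1 ($78), Talus→Slot 4 ($133) — total 113+131+129+108+78+133 = $692.
Column-greedy (each slot in turn goes to its best remaining advertiser) gives $620, worse by 72.
Swapping Iris↔Cove (Iris→Slot 3 $75, Cove→Slot 2 $42) loses 104.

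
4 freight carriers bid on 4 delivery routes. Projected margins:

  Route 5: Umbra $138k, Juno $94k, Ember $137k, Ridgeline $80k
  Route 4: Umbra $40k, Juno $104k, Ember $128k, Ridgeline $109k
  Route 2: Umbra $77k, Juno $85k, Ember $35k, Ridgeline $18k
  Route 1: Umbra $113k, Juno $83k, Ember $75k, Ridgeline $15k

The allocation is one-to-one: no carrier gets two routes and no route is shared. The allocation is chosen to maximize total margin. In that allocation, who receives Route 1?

Treat this as an assignment problem: match each carrier to one route.
Optimal: Umbra→Route 1 ($113k), Juno→Route 2 ($85k), Ember→Route 5 ($137k), Ridgeline→Route 4 ($109k) — total 113+85+137+109 = $444k.
Max-entry greedy (repeatedly take the single best remaining cell) gives $366k, worse by 78.
Swapping Ember↔Ridgeline (Ember→Route 4 $128k, Ridgeline→Route 5 $80k) loses 38.
Every other assignment is strictly worse.
Umbra's own top route is Route 5 ($138k), but forcing Umbra→Route 5 and reassigning the rest optimally gives only $407k — worse by 37.

Umbra receives Route 1.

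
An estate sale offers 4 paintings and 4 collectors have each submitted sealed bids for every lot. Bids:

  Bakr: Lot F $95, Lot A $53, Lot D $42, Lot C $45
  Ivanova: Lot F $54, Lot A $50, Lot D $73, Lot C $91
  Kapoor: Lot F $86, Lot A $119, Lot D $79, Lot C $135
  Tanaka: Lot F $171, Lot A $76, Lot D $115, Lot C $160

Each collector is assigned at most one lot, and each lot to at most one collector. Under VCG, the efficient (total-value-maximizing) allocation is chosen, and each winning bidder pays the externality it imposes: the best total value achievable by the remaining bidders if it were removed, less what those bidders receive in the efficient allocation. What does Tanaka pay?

Efficient allocation: Bakr→Lot F ($95), Ivanova→Lot D ($73), Kapoor→Lot A ($119), Tanaka→Lot C ($160); total welfare W = $447.
Tanaka receives Lot C at value $160, so the others get W − 160 = $287.
Without Tanaka: best allocation of the remaining 3 bidders over all 4 lots is Bakr→Lot F ($95), Ivanova→Lot C ($91), Kapoor→Lot A ($119), total $305.
VCG payment = (others' best without Tanaka) − (others' welfare with Tanaka) = 305 − 287 = $18.

Tanaka pays $18.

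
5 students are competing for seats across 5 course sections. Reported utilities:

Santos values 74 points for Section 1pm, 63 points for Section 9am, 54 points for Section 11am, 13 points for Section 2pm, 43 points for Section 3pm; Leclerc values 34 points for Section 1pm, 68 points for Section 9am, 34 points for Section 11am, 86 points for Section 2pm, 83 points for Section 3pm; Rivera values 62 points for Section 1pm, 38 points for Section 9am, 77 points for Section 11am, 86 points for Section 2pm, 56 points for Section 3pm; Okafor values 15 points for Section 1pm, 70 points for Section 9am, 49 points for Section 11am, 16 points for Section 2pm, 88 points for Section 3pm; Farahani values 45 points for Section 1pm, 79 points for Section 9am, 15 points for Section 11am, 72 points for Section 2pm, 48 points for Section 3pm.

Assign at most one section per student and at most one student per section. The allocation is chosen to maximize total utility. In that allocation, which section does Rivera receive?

Rivera receives Section 11am.

Optimal: Santos→Section 1pm (74 points), Leclerc→Section 2pm (86 points), Rivera→Section 11am (77 points), Okafor→Section 3pm (88 points), Farahani→Section 9am (79 points) — total 74+86+77+88+79 = 404 points.
Swapping Rivera↔Farahani (Rivera→Section 9am 38 points, Farahani→Section 11am 15 points) loses 103.
Rivera's own top section is Section 2pm (86 points), but forcing Rivera→Section 2pm and reassigning the rest optimally gives only 371 points — worse by 33.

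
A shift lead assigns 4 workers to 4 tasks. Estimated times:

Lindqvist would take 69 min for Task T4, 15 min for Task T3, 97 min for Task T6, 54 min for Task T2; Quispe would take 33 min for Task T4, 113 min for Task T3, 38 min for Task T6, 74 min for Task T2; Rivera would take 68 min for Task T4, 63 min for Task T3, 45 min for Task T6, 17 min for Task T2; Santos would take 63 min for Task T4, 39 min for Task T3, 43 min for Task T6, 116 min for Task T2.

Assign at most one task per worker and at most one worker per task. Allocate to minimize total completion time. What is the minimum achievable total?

Min total: 108 min

Optimal: Lindqvist→Task T3 (15 min), Quispe→Task T4 (33 min), Rivera→Task T2 (17 min), Santos→Task T6 (43 min) — total 15+33+17+43 = 108 min.
No other one-to-one assignment undercuts 108 min.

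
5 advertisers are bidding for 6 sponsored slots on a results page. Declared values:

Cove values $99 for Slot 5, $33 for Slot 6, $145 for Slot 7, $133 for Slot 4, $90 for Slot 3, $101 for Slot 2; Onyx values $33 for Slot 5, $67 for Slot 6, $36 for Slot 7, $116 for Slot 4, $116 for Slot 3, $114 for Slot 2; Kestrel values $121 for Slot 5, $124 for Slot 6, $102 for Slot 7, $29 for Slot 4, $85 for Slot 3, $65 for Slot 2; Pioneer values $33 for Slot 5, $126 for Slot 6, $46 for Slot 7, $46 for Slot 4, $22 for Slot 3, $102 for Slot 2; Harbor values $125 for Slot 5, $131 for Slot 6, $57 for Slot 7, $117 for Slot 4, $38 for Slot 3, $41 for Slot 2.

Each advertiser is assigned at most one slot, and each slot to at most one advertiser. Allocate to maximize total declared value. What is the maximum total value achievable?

Max total: $625

Treat this as an assignment problem: match each advertiser to one slot.
Optimal: Cove→Slot 7 ($145), Onyx→Slot 3 ($116), Kestrel→Slot 5 ($121), Pioneer→Slot 6 ($126), Harbor→Slot 4 ($117) — total 145+116+121+126+117 = $625.
Row-greedy (each advertiser in turn takes its best remaining slot) gives $612, worse by 13.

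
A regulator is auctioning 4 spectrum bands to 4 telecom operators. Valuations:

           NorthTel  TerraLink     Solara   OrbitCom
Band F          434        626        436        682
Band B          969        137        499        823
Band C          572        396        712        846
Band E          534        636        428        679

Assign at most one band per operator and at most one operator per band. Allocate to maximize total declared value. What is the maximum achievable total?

This is a one-to-one assignment (maximum-weight bipartite matching).
Optimal: NorthTel→Band B ($969M), TerraLink→Band E ($636M), Solara→Band C ($712M), OrbitCom→Band F ($682M) — total 969+636+712+682 = $2999M.
Max-entry greedy (repeatedly take the single best remaining cell) gives $2887M, worse by 112.
Checked against all permutations: $2999M is optimal.

Maximum total: $2999M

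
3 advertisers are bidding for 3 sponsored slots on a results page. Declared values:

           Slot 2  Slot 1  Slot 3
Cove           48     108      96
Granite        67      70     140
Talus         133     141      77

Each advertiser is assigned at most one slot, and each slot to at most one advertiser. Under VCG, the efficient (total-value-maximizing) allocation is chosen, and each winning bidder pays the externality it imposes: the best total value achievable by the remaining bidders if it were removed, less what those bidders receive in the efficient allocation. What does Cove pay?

Efficient allocation: Cove→Slot 1 ($108), Granite→Slot 3 ($140), Talus→Slot 2 ($133); total welfare W = $381.
Cove receives Slot 1 at value $108, so the others get W − 108 = $273.
Without Cove: best allocation of the remaining 2 bidders over all 3 slots is Granite→Slot 3 ($140), Talus→Slot 1 ($141), total $281.
VCG payment = (others' best without Cove) − (others' welfare with Cove) = 281 − 273 = $8.

Cove pays $8.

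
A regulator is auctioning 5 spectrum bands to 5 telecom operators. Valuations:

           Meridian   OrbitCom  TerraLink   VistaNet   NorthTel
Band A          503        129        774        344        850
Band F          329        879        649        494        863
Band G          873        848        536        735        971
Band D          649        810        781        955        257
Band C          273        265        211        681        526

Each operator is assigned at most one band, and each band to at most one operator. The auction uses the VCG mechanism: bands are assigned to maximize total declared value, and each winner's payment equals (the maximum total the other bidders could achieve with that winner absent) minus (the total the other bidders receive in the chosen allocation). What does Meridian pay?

Meridian pays $388M.

Efficient allocation: Meridian→Band G ($873M), OrbitCom→Band F ($879M), TerraLink→Band D ($781M), VistaNet→Band C ($681M), NorthTel→Band A ($850M); total welfare W = $4064M.
Meridian receives Band G at value $873M, so the others get W − 873 = $3191M.
Without Meridian: best allocation of the remaining 4 bidders over all 5 bands is OrbitCom→Band F ($879M), TerraLink→Band A ($774M), VistaNet→Band D ($955M), NorthTel→Band G ($971M), total $3579M.
VCG payment = (others' best without Meridian) − (others' welfare with Meridian) = 3579 − 3191 = $388M.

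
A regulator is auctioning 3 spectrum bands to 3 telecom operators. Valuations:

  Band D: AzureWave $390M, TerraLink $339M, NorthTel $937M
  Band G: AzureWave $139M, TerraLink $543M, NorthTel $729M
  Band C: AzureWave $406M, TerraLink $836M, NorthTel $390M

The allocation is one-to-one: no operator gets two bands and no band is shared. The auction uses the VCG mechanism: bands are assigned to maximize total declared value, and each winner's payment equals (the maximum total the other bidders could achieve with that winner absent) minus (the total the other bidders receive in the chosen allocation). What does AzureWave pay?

AzureWave pays $208M.

Efficient allocation: AzureWave→Band D ($390M), TerraLink→Band C ($836M), NorthTel→Band G ($729M); total welfare W = $1955M.
AzureWave receives Band D at value $390M, so the others get W − 390 = $1565M.
Without AzureWave: best allocation of the remaining 2 bidders over all 3 bands is TerraLink→Band C ($836M), NorthTel→Band D ($937M), total $1773M.
VCG payment = (others' best without AzureWave) − (others' welfare with AzureWave) = 1773 − 1565 = $208M.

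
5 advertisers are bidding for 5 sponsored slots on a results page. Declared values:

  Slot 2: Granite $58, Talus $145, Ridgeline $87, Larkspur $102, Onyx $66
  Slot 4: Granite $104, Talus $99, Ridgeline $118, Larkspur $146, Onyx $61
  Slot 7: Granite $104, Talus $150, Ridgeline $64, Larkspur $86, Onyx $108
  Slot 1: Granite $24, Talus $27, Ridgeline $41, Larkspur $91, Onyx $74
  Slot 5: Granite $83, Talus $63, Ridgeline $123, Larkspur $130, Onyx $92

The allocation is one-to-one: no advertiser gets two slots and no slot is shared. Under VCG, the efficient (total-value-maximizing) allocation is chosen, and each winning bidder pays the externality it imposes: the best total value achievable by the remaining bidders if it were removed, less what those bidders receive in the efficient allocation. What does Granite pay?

Efficient allocation: Granite→Slot 7 ($104), Talus→Slot 2 ($145), Ridgeline→Slot 5 ($123), Larkspur→Slot 4 ($146), Onyx→Slot 1 ($74); total welfare W = $592.
Granite receives Slot 7 at value $104, so the others get W − 104 = $488.
Without Granite: best allocation of the remaining 4 bidders over all 5 slots is Talus→Slot 2 ($145), Ridgeline→Slot 5 ($123), Larkspur→Slot 4 ($146), Onyx→Slot 7 ($108), total $522.
VCG payment = (others' best without Granite) − (others' welfare with Granite) = 522 − 488 = $34.

Granite pays $34.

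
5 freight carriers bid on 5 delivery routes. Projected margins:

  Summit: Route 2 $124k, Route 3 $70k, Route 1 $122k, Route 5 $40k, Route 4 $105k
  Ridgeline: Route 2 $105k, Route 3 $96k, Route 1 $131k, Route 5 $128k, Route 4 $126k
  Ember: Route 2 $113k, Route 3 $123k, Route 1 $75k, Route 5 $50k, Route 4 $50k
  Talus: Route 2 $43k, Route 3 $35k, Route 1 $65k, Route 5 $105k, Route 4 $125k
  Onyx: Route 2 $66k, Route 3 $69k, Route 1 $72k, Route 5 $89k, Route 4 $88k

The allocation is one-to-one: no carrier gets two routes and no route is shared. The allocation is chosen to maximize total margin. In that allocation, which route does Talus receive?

Optimal: Summit→Route 2 ($124k), Ridgeline→Route 1 ($131k), Ember→Route 3 ($123k), Talus→Route 4 ($125k), Onyx→Route 5 ($89k) — total 124+131+123+125+89 = $592k.
Column-greedy (each route in turn goes to its best remaining carrier) gives $571k, worse by 21.
Next-best assignment: Summit→Route 2, Ridgeline→Route 5, Ember→Route 3, Talus→Route 4, Onyx→Route 1 = $572k.
Swapping Summit↔Ridgeline (Summit→Route 1 $122k, Ridgeline→Route 2 $105k) loses 28.

Talus receives Route 4.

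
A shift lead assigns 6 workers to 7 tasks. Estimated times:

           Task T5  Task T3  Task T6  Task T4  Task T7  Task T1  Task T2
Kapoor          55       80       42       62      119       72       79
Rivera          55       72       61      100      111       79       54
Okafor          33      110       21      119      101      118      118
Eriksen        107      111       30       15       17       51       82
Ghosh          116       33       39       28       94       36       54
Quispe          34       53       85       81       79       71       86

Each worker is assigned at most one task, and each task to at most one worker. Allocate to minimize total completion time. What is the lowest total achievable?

Minimum total: 221 min

This is a one-to-one assignment (minimum-cost bipartite matching).
Optimal: Kapoor→Task T4 (62 min), Rivera→Task T2 (54 min), Okafor→Task T6 (21 min), Eriksen→Task T7 (17 min), Ghosh→Task T3 (33 min), Quispe→Task T5 (34 min) — total 62+54+21+17+33+34 = 221 min.
No other one-to-one assignment undercuts 221 min.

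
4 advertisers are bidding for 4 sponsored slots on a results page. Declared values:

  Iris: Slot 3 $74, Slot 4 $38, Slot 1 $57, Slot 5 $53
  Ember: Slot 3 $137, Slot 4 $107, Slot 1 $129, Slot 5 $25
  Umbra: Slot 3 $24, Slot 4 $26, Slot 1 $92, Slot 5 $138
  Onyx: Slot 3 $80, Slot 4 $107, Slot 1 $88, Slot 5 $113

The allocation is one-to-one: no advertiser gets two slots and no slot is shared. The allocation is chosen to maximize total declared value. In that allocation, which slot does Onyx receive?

Optimal: Iris→Slot 3 ($74), Ember→Slot 1 ($129), Umbra→Slot 5 ($138), Onyx→Slot 4 ($107) — total 74+129+138+107 = $448.
Max-entry greedy (repeatedly take the single best remaining cell) gives $439, worse by 9.
Every other assignment is strictly worse.
Onyx's own top slot is Slot 5 ($113), but forcing Onyx→Slot 5 and reassigning the rest optimally gives only $386 — worse by 62.

Onyx receives Slot 4.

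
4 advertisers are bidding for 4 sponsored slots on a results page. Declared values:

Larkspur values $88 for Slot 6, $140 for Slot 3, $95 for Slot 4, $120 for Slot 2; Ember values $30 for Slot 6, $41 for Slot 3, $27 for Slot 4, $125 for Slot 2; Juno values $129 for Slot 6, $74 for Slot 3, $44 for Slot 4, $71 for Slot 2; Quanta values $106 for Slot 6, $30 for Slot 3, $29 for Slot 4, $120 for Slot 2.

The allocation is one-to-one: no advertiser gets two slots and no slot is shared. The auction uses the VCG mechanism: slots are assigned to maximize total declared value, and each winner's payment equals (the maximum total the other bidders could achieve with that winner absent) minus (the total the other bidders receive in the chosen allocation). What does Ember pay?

Efficient allocation: Larkspur→Slot 3 ($140), Ember→Slot 2 ($125), Juno→Slot 6 ($129), Quanta→Slot 4 ($29); total welfare W = $423.
Ember receives Slot 2 at value $125, so the others get W − 125 = $298.
Without Ember: best allocation of the remaining 3 bidders over all 4 slots is Larkspur→Slot 3 ($140), Juno→Slot 6 ($129), Quanta→Slot 2 ($120), total $389.
VCG payment = (others' best without Ember) − (others' welfare with Ember) = 389 − 298 = $91.

Ember pays $91.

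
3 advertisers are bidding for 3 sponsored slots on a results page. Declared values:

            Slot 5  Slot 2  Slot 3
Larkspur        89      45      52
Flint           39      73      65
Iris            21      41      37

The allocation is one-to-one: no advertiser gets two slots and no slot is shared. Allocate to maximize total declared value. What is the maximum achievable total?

Maximum total: $199

Optimal: Larkspur→Slot 5 ($89), Flint→Slot 2 ($73), Iris→Slot 3 ($37) — total 89+73+37 = $199.
Next-best assignment: Larkspur→Slot 5, Flint→Slot 3, Iris→Slot 2 = $195.
Swapping Flint↔Larkspur (Flint→Slot 5 $39, Larkspur→Slot 2 $45) loses 78.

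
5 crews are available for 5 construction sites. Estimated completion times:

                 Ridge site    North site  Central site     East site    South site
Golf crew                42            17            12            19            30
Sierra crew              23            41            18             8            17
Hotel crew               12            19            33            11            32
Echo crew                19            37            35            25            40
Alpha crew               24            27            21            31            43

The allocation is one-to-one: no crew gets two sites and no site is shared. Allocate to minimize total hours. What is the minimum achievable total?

Minimum total: 85 hours

This is the linear assignment problem.
Optimal: Golf crew→North site (17 hours), Sierra crew→South site (17 hours), Hotel crew→East site (11 hours), Echo crew→Ridge site (19 hours), Alpha crew→Central site (21 hours) — total 17+17+11+19+21 = 85 hours.
Row-greedy (each crew in turn takes its cheapest remaining site) gives 112 hours, worse by 27.
Checked against all permutations: 85 hours is optimal.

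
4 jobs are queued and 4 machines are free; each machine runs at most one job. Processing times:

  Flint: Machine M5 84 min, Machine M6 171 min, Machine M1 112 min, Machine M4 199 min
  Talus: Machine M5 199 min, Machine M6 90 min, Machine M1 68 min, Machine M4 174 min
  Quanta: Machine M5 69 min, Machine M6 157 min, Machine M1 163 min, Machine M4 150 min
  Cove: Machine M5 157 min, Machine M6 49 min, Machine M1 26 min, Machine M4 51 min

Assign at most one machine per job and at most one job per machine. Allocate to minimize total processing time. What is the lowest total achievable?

This is a one-to-one assignment (minimum-cost bipartite matching).
Optimal: Flint→Machine M1 (112 min), Talus→Machine M6 (90 min), Quanta→Machine M5 (69 min), Cove→Machine M4 (51 min) — total 112+90+69+51 = 322 min.

Minimum total: 322 min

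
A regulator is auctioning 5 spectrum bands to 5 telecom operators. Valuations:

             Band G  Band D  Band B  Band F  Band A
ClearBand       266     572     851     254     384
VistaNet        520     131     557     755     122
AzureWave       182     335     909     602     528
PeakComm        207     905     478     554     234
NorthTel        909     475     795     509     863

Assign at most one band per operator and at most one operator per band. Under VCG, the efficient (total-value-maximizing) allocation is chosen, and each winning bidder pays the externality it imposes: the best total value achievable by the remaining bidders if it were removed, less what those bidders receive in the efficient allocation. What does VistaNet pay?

VistaNet pays $74M.

Efficient allocation: ClearBand→Band B ($851M), VistaNet→Band F ($755M), AzureWave→Band A ($528M), PeakComm→Band D ($905M), NorthTel→Band G ($909M); total welfare W = $3948M.
VistaNet receives Band F at value $755M, so the others get W − 755 = $3193M.
Without VistaNet: best allocation of the remaining 4 bidders over all 5 bands is ClearBand→Band B ($851M), AzureWave→Band F ($602M), PeakComm→Band D ($905M), NorthTel→Band G ($909M), total $3267M.
VCG payment = (others' best without VistaNet) − (others' welfare with VistaNet) = 3267 − 3193 = $74M.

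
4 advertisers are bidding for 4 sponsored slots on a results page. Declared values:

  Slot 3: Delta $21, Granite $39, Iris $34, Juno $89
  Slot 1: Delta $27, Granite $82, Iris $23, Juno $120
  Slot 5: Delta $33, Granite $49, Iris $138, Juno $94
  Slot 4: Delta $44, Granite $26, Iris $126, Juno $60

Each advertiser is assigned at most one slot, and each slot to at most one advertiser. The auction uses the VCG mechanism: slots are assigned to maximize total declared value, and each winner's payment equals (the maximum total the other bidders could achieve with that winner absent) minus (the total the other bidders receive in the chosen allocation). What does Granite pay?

Granite pays $31.

Efficient allocation: Delta→Slot 4 ($44), Granite→Slot 1 ($82), Iris→Slot 5 ($138), Juno→Slot 3 ($89); total welfare W = $353.
Granite receives Slot 1 at value $82, so the others get W − 82 = $271.
Without Granite: best allocation of the remaining 3 bidders over all 4 slots is Delta→Slot 4 ($44), Iris→Slot 5 ($138), Juno→Slot 1 ($120), total $302.
VCG payment = (others' best without Granite) − (others' welfare with Granite) = 302 − 271 = $31.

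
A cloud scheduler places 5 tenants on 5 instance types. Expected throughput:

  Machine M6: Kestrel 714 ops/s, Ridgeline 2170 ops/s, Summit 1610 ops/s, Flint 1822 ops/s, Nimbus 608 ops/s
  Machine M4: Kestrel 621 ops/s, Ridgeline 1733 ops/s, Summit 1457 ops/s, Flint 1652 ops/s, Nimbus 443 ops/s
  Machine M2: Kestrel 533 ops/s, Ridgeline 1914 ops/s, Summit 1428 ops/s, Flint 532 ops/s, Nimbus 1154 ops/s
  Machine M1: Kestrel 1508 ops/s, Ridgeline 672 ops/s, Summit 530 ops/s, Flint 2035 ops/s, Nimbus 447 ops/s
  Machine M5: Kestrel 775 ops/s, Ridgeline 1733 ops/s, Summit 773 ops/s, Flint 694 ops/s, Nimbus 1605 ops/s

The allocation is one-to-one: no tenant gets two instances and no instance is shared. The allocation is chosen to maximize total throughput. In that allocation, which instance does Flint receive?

Treat this as an assignment problem: match each tenant to one instance.
Optimal: Kestrel→Machine M1 (1508 ops/s), Ridgeline→Machine M6 (2170 ops/s), Summit→Machine M2 (1428 ops/s), Flint→Machine M4 (1652 ops/s), Nimbus→Machine M5 (1605 ops/s) — total 1508+2170+1428+1652+1605 = 8363 ops/s.
Max-entry greedy (repeatedly take the single best remaining cell) gives 7800 ops/s, worse by 563.
Next-best assignment: Kestrel→Machine M1, Ridgeline→Machine M2, Summit→Machine M4, Flint→Machine M6, Nimbus→Machine M5 = 8306 ops/s.
Flint's own top instance is Machine M1 (2035 ops/s), but forcing Flint→Machine M1 and reassigning the rest optimally gives only 7859 ops/s — worse by 504.

Flint receives Machine M4.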